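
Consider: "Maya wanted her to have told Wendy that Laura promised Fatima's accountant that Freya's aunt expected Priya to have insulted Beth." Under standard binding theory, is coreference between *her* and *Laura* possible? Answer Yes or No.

*Laura* is an R-expression; Principle C requires it to be free (not bound by any c-commanding expression).
— her: subject of the clause headed by 'told'; the pronoun c-commands the R-expression — coreference blocked (Principle C).

No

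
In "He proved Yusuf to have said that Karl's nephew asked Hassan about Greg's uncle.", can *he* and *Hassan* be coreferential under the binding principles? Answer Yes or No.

No

*Hassan* is an R-expression; Principle C requires it to be free (not bound by any c-commanding expression).
— he: subject of the matrix clause; the pronoun c-commands the R-expression — coreference blocked (Principle C).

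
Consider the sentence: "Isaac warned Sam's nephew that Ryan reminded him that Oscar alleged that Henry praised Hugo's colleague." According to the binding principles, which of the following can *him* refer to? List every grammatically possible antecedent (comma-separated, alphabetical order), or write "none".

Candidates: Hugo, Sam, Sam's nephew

*him* is a pronoun; Principle B requires it to be free in its binding domain — the clause headed by 'reminded'.
— Hugo: possessor inside the object DP of the clause headed by 'praised'; is c-commanded by the pronoun; coreference would bind this R-expression — blocked (Principle C).
— Sam: possessor inside the object DP of the matrix clause; does not c-command the pronoun — Principle B does not apply; allowed.
— Sam's nephew: object of the matrix clause; c-commands the pronoun but lies outside its binding domain — allowed.

Sam, Sam's nephew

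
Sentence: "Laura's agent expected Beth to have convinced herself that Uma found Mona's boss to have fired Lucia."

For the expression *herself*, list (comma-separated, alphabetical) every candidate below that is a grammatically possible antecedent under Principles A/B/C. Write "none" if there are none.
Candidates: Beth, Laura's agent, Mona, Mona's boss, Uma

*herself* is a reflexive; Principle A requires it to be bound within its binding domain — the clause headed by 'convinced'.
— Beth: subject of the clause headed by 'convinced'; c-commands the reflexive within its binding domain — allowed (Principle A).
— Laura's agent: subject of the matrix clause; c-commands the reflexive but lies outside its binding domain — cannot bind it (Principle A).
— Mona: possessor inside the subject DP of the clause headed by 'fired'; does not c-command the reflexive — cannot bind it (Principle A).
— Mona's boss: subject of the clause headed by 'fired'; does not c-command the reflexive — cannot bind it (Principle A).
— Uma: subject of the clause headed by 'found'; does not c-command the reflexive — cannot bind it (Principle A).

Beth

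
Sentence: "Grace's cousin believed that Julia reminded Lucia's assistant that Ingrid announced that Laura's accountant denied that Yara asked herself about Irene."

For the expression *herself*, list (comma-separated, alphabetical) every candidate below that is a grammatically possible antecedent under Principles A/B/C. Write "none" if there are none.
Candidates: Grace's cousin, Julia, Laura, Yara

*herself* is a reflexive; Principle A requires it to be bound within its binding domain — the clause headed by 'asked'.
— Grace's cousin: subject of the matrix clause; c-commands the reflexive but lies outside its binding domain — cannot bind it (Principle A).
— Julia: subject of the clause headed by 'reminded'; c-commands the reflexive but lies outside its binding domain — cannot bind it (Principle A).
— Laura: possessor inside the subject DP of the clause headed by 'denied'; does not c-command the reflexive — cannot bind it (Principle A).
— Yara: subject of the clause headed by 'asked'; c-commands the reflexive within its binding domain — allowed (Principle A).

Yara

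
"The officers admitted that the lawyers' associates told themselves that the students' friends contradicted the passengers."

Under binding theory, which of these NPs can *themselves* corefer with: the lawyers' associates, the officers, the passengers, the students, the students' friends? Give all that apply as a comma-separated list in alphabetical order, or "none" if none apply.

*themselves* is a reflexive; Principle A requires it to be bound within its binding domain — the clause headed by 'told'.
— the lawyers' associates: subject of the clause headed by 'told'; c-commands the reflexive within its binding domain — allowed (Principle A).
— the officers: subject of the matrix clause; c-commands the reflexive but lies outside its binding domain — cannot bind it (Principle A).
— the passengers: object of the clause headed by 'contradicted'; does not c-command the reflexive — cannot bind it (Principle A).
— the students: possessor inside the subject DP of the clause headed by 'contradicted'; does not c-command the reflexive — cannot bind it (Principle A).
— the students' friends: subject of the clause headed by 'contradicted'; does not c-command the reflexive — cannot bind it (Principle A).

the lawyers' associates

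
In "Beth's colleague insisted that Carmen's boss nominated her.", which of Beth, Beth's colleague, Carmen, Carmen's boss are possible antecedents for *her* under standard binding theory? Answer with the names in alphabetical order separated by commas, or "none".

*her* is a pronoun; Principle B requires it to be free in its binding domain — the clause headed by 'nominated'.
— Beth: possessor inside the subject DP of the matrix clause; does not c-command the pronoun — Principle B does not apply; allowed.
— Beth's colleague: subject of the matrix clause; c-commands the pronoun but lies outside its binding domain — allowed.
— Carmen: possessor inside the subject DP of the clause headed by 'nominated'; does not c-command the pronoun — Principle B does not apply; allowed.
— Carmen's boss: subject of the clause headed by 'nominated'; c-commands the pronoun within its binding domain — blocked (Principle B).

Beth, Beth's colleague, Carmen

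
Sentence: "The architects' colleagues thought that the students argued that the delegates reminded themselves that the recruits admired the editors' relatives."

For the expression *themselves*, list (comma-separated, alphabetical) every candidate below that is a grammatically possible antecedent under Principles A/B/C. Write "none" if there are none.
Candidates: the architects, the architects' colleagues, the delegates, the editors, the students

the delegates

*themselves* is a reflexive; Principle A requires it to be bound within its binding domain — the clause headed by 'reminded'.
— the architects: possessor inside the subject DP of the matrix clause; does not c-command the reflexive — cannot bind it (Principle A).
— the architects' colleagues: subject of the matrix clause; c-commands the reflexive but lies outside its binding domain — cannot bind it (Principle A).
— the delegates: subject of the clause headed by 'reminded'; c-commands the reflexive within its binding domain — allowed (Principle A).
— the editors: possessor inside the object DP of the clause headed by 'admired'; does not c-command the reflexive — cannot bind it (Principle A).
— the students: subject of the clause headed by 'argued'; c-commands the reflexive but lies outside its binding domain — cannot bind it (Principle A).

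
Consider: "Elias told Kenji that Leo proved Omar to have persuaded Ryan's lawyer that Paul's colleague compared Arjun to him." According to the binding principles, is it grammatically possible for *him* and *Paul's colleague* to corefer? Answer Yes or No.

No

*him* is a pronoun; Principle B requires it to be free in its binding domain — the clause headed by 'compared'.
— Paul's colleague: subject of the clause headed by 'compared'; c-commands the pronoun within its binding domain — blocked (Principle B).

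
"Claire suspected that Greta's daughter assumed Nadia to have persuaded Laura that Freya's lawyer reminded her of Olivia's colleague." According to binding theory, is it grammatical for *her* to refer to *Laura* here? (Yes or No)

*Laura* is an R-expression; Principle C requires it to be free (not bound by any c-commanding expression).
— her: object of the clause headed by 'reminded'; the pronoun does not c-command the R-expression — coreference allowed.

Yes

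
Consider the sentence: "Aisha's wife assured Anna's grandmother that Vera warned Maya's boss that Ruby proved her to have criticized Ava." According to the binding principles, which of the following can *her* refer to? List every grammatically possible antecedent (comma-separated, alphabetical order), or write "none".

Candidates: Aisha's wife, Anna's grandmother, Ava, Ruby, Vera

*her* is a pronoun; Principle B requires it to be free in its binding domain — the clause headed by 'proved'.
— Aisha's wife: subject of the matrix clause; c-commands the pronoun but lies outside its binding domain — allowed.
— Anna's grandmother: object of the matrix clause; c-commands the pronoun but lies outside its binding domain — allowed.
— Ava: object of the clause headed by 'criticized'; is c-commanded by the pronoun; coreference would bind this R-expression — blocked (Principle C).
— Ruby: subject of the clause headed by 'proved'; c-commands the pronoun within its binding domain — blocked (Principle B).
— Vera: subject of the clause headed by 'warned'; c-commands the pronoun but lies outside its binding domain — allowed.

Aisha's wife, Anna's grandmother, Vera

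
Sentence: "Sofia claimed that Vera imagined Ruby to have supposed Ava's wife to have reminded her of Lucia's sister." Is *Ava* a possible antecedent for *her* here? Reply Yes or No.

Yes

*her* is a pronoun; Principle B requires it to be free in its binding domain — the clause headed by 'reminded'.
— Ava: possessor inside the subject DP of the clause headed by 'reminded'; does not c-command the pronoun — Principle B does not apply; allowed.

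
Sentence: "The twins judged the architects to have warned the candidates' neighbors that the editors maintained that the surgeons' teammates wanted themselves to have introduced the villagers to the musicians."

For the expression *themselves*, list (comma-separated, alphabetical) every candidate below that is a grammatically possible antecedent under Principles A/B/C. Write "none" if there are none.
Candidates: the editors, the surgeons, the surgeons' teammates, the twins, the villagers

*themselves* is a reflexive; Principle A requires it to be bound within its binding domain — the clause headed by 'wanted'.
— the editors: subject of the clause headed by 'maintained'; c-commands the reflexive but lies outside its binding domain — cannot bind it (Principle A).
— the surgeons: possessor inside the subject DP of the clause headed by 'wanted'; does not c-command the reflexive — cannot bind it (Principle A).
— the surgeons' teammates: subject of the clause headed by 'wanted'; c-commands the reflexive within its binding domain — allowed (Principle A).
— the twins: subject of the matrix clause; c-commands the reflexive but lies outside its binding domain — cannot bind it (Principle A).
— the villagers: object of the clause headed by 'introduced'; does not c-command the reflexive — cannot bind it (Principle A).

the surgeons' teammates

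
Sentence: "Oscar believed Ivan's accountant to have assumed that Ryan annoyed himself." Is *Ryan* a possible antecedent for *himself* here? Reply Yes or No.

Yes

*himself* is a reflexive; Principle A requires it to be bound within its binding domain — the clause headed by 'annoyed'.
— Ryan: subject of the clause headed by 'annoyed'; c-commands the reflexive within its binding domain — allowed (Principle A).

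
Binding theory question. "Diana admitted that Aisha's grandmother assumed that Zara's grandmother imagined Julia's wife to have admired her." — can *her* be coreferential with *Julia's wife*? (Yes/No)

*her* is a pronoun; Principle B requires it to be free in its binding domain — the clause headed by 'admired'.
— Julia's wife: subject of the clause headed by 'admired'; c-commands the pronoun within its binding domain — blocked (Principle B).

No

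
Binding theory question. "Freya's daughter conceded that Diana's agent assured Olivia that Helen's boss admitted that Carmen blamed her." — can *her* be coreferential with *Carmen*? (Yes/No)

*her* is a pronoun; Principle B requires it to be free in its binding domain — the clause headed by 'blamed'.
— Carmen: subject of the clause headed by 'blamed'; c-commands the pronoun within its binding domain — blocked (Principle B).

No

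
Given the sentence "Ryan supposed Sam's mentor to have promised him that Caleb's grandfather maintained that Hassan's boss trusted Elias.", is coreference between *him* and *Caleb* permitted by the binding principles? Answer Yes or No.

*him* is a pronoun; Principle B requires it to be free in its binding domain — the clause headed by 'promised'.
— Caleb: possessor inside the subject DP of the clause headed by 'maintained'; is c-commanded by the pronoun; coreference would bind this R-expression — blocked (Principle C).

No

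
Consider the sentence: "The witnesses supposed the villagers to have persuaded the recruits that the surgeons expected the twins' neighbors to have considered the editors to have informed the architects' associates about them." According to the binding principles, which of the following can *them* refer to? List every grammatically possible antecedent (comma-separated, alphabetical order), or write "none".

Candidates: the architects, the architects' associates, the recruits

*them* is a pronoun; Principle B requires it to be free in its binding domain — the clause headed by 'informed'.
— the architects: possessor inside the object DP of the clause headed by 'informed'; does not c-command the pronoun — Principle B does not apply; allowed.
— the architects' associates: object of the clause headed by 'informed'; c-commands the pronoun within its binding domain — blocked (Principle B).
— the recruits: object of the clause headed by 'persuaded'; c-commands the pronoun but lies outside its binding domain — allowed.

the architects, the recruits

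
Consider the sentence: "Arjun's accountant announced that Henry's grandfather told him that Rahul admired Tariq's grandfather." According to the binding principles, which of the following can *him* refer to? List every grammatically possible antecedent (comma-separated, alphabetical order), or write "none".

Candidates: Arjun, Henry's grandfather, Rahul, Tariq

*him* is a pronoun; Principle B requires it to be free in its binding domain — the clause headed by 'told'.
— Arjun: possessor inside the subject DP of the matrix clause; does not c-command the pronoun — Principle B does not apply; allowed.
— Henry's grandfather: subject of the clause headed by 'told'; c-commands the pronoun within its binding domain — blocked (Principle B).
— Rahul: subject of the clause headed by 'admired'; is c-commanded by the pronoun; coreference would bind this R-expression — blocked (Principle C).
— Tariq: possessor inside the object DP of the clause headed by 'admired'; is c-commanded by the pronoun; coreference would bind this R-expression — blocked (Principle C).

Arjun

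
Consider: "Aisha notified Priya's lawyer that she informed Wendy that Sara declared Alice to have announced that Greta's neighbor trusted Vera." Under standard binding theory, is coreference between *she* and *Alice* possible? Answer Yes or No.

*Alice* is an R-expression; Principle C requires it to be free (not bound by any c-commanding expression).
— she: subject of the clause headed by 'informed'; the pronoun c-commands the R-expression — coreference blocked (Principle C).

No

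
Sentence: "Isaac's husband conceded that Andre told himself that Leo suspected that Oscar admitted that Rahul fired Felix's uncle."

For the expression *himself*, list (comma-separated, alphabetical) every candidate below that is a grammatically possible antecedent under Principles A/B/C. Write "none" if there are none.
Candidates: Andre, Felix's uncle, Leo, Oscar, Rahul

Andre

*himself* is a reflexive; Principle A requires it to be bound within its binding domain — the clause headed by 'told'.
— Andre: subject of the clause headed by 'told'; c-commands the reflexive within its binding domain — allowed (Principle A).
— Felix's uncle: object of the clause headed by 'fired'; does not c-command the reflexive — cannot bind it (Principle A).
— Leo: subject of the clause headed by 'suspected'; does not c-command the reflexive — cannot bind it (Principle A).
— Oscar: subject of the clause headed by 'admitted'; does not c-command the reflexive — cannot bind it (Principle A).
— Rahul: subject of the clause headed by 'fired'; does not c-command the reflexive — cannot bind it (Principle A).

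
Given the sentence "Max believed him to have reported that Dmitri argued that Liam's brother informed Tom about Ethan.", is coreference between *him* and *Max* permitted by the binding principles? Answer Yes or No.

No

*him* is a pronoun; Principle B requires it to be free in its binding domain — the matrix clause.
— Max: subject of the matrix clause; c-commands the pronoun within its binding domain — blocked (Principle B).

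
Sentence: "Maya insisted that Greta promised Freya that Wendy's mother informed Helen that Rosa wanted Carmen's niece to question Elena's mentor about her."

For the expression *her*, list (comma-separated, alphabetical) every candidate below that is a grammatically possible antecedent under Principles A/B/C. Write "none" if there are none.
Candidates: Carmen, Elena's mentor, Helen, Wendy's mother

*her* is a pronoun; Principle B requires it to be free in its binding domain — the clause headed by 'question'.
— Carmen: possessor inside the subject DP of the clause headed by 'question'; does not c-command the pronoun — Principle B does not apply; allowed.
— Elena's mentor: object of the clause headed by 'question'; c-commands the pronoun within its binding domain — blocked (Principle B).
— Helen: object of the clause headed by 'informed'; c-commands the pronoun but lies outside its binding domain — allowed.
— Wendy's mother: subject of the clause headed by 'informed'; c-commands the pronoun but lies outside its binding domain — allowed.

Carmen, Helen, Wendy's mother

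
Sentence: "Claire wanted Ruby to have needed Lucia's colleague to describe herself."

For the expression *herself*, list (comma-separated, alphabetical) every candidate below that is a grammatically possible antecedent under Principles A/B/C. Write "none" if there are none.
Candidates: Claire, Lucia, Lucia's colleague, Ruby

*herself* is a reflexive; Principle A requires it to be bound within its binding domain — the clause headed by 'describe'.
— Claire: subject of the matrix clause; c-commands the reflexive but lies outside its binding domain — cannot bind it (Principle A).
— Lucia: possessor inside the subject DP of the clause headed by 'describe'; does not c-command the reflexive — cannot bind it (Principle A).
— Lucia's colleague: subject of the clause headed by 'describe'; c-commands the reflexive within its binding domain — allowed (Principle A).
— Ruby: subject of the clause headed by 'needed'; c-commands the reflexive but lies outside its binding domain — cannot bind it (Principle A).

Lucia's colleague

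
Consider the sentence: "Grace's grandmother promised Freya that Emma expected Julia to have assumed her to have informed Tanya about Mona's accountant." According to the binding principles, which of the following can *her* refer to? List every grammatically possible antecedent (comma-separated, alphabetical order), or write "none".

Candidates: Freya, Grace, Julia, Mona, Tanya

Freya, Grace

*her* is a pronoun; Principle B requires it to be free in its binding domain — the clause headed by 'assumed'.
— Freya: object of the matrix clause; c-commands the pronoun but lies outside its binding domain — allowed.
— Grace: possessor inside the subject DP of the matrix clause; does not c-command the pronoun — Principle B does not apply; allowed.
— Julia: subject of the clause headed by 'assumed'; c-commands the pronoun within its binding domain — blocked (Principle B).
— Mona: possessor inside the second object DP of the clause headed by 'informed'; is c-commanded by the pronoun; coreference would bind this R-expression — blocked (Principle C).
— Tanya: object of the clause headed by 'informed'; is c-commanded by the pronoun; coreference would bind this R-expression — blocked (Principle C).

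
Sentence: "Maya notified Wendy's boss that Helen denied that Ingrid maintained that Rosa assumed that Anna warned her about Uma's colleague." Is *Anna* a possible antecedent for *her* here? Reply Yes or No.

No

*her* is a pronoun; Principle B requires it to be free in its binding domain — the clause headed by 'warned'.
— Anna: subject of the clause headed by 'warned'; c-commands the pronoun within its binding domain — blocked (Principle B).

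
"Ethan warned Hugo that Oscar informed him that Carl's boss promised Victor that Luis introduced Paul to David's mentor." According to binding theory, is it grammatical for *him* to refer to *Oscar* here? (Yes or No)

*Oscar* is an R-expression; Principle C requires it to be free (not bound by any c-commanding expression).
— him: object of the clause headed by 'informed'; the R-expression locally c-commands the pronoun — coreference blocked (Principle B on the pronoun).

No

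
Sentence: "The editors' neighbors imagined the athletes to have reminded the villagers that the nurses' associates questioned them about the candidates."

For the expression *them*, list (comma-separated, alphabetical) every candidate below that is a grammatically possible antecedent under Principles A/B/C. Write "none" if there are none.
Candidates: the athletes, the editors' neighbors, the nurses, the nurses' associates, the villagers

*them* is a pronoun; Principle B requires it to be free in its binding domain — the clause headed by 'questioned'.
— the athletes: subject of the clause headed by 'reminded'; c-commands the pronoun but lies outside its binding domain — allowed.
— the editors' neighbors: subject of the matrix clause; c-commands the pronoun but lies outside its binding domain — allowed.
— the nurses: possessor inside the subject DP of the clause headed by 'questioned'; does not c-command the pronoun — Principle B does not apply; allowed.
— the nurses' associates: subject of the clause headed by 'questioned'; c-commands the pronoun within its binding domain — blocked (Principle B).
— the villagers: object of the clause headed by 'reminded'; c-commands the pronoun but lies outside its binding domain — allowed.

the athletes, the editors' neighbors, the nurses, the villagers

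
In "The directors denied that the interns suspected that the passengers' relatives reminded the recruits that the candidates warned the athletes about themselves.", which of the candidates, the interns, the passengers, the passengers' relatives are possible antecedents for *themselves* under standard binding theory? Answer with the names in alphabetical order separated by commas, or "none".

*themselves* is a reflexive; Principle A requires it to be bound within its binding domain — the clause headed by 'warned'.
— the candidates: subject of the clause headed by 'warned'; c-commands the reflexive within its binding domain — allowed (Principle A).
— the interns: subject of the clause headed by 'suspected'; c-commands the reflexive but lies outside its binding domain — cannot bind it (Principle A).
— the passengers: possessor inside the subject DP of the clause headed by 'reminded'; does not c-command the reflexive — cannot bind it (Principle A).
— the passengers' relatives: subject of the clause headed by 'reminded'; c-commands the reflexive but lies outside its binding domain — cannot bind it (Principle A).

the candidates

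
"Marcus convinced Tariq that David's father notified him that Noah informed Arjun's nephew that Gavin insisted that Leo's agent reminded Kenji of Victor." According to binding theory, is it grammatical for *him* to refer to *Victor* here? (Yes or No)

*Victor* is an R-expression; Principle C requires it to be free (not bound by any c-commanding expression).
— him: object of the clause headed by 'notified'; the pronoun c-commands the R-expression — coreference blocked (Principle C).

No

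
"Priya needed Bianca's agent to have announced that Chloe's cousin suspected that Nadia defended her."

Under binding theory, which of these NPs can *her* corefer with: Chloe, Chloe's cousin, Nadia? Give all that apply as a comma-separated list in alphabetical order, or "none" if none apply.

*her* is a pronoun; Principle B requires it to be free in its binding domain — the clause headed by 'defended'.
— Chloe: possessor inside the subject DP of the clause headed by 'suspected'; does not c-command the pronoun — Principle B does not apply; allowed.
— Chloe's cousin: subject of the clause headed by 'suspected'; c-commands the pronoun but lies outside its binding domain — allowed.
— Nadia: subject of the clause headed by 'defended'; c-commands the pronoun within its binding domain — blocked (Principle B).

Chloe, Chloe's cousin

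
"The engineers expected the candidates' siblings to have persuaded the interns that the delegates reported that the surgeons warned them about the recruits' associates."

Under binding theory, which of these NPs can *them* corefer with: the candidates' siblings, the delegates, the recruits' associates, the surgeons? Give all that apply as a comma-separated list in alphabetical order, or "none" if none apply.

the candidates' siblings, the delegates

*them* is a pronoun; Principle B requires it to be free in its binding domain — the clause headed by 'warned'.
— the candidates' siblings: subject of the clause headed by 'persuaded'; c-commands the pronoun but lies outside its binding domain — allowed.
— the delegates: subject of the clause headed by 'reported'; c-commands the pronoun but lies outside its binding domain — allowed.
— the recruits' associates: second object of the clause headed by 'warned'; is c-commanded by the pronoun; coreference would bind this R-expression — blocked (Principle C).
— the surgeons: subject of the clause headed by 'warned'; c-commands the pronoun within its binding domain — blocked (Principle B).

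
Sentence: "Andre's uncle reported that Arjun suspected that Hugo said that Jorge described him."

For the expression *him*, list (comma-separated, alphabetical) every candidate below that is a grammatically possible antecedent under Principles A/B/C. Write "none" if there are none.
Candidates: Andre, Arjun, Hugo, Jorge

Andre, Arjun, Hugo

*him* is a pronoun; Principle B requires it to be free in its binding domain — the clause headed by 'described'.
— Andre: possessor inside the subject DP of the matrix clause; does not c-command the pronoun — Principle B does not apply; allowed.
— Arjun: subject of the clause headed by 'suspected'; c-commands the pronoun but lies outside its binding domain — allowed.
— Hugo: subject of the clause headed by 'said'; c-commands the pronoun but lies outside its binding domain — allowed.
— Jorge: subject of the clause headed by 'described'; c-commands the pronoun within its binding domain — blocked (Principle B).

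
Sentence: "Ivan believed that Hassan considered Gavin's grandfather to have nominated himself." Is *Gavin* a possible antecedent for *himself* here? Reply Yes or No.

*himself* is a reflexive; Principle A requires it to be bound within its binding domain — the clause headed by 'nominated'.
— Gavin: possessor inside the subject DP of the clause headed by 'nominated'; does not c-command the reflexive — cannot bind it (Principle A).

No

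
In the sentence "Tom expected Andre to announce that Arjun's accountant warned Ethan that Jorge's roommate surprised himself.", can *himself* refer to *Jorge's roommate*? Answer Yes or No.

Yes

*himself* is a reflexive; Principle A requires it to be bound within its binding domain — the clause headed by 'surprised'.
— Jorge's roommate: subject of the clause headed by 'surprised'; c-commands the reflexive within its binding domain — allowed (Principle A).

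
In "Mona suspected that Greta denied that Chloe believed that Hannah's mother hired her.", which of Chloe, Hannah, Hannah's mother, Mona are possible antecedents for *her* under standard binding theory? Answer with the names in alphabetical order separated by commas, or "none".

*her* is a pronoun; Principle B requires it to be free in its binding domain — the clause headed by 'hired'.
— Chloe: subject of the clause headed by 'believed'; c-commands the pronoun but lies outside its binding domain — allowed.
— Hannah: possessor inside the subject DP of the clause headed by 'hired'; does not c-command the pronoun — Principle B does not apply; allowed.
— Hannah's mother: subject of the clause headed by 'hired'; c-commands the pronoun within its binding domain — blocked (Principle B).
— Mona: subject of the matrix clause; c-commands the pronoun but lies outside its binding domain — allowed.

Chloe, Hannah, Mona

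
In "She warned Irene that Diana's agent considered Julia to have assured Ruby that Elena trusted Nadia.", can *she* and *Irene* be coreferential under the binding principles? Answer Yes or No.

*Irene* is an R-expression; Principle C requires it to be free (not bound by any c-commanding expression).
— she: subject of the matrix clause; the pronoun c-commands the R-expression — coreference blocked (Principle C).

No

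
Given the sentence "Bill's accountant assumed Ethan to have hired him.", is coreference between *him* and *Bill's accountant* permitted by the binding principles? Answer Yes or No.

*him* is a pronoun; Principle B requires it to be free in its binding domain — the clause headed by 'hired'.
— Bill's accountant: subject of the matrix clause; c-commands the pronoun but lies outside its binding domain — allowed.

Yes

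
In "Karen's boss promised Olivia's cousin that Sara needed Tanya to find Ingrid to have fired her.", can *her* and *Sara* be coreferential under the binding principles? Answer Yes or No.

Yes

*Sara* is an R-expression; Principle C requires it to be free (not bound by any c-commanding expression).
— her: object of the clause headed by 'fired'; the pronoun does not c-command the R-expression — coreference allowed.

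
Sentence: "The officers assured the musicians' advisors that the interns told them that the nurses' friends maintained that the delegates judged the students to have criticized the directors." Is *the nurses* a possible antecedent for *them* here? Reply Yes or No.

No

*them* is a pronoun; Principle B requires it to be free in its binding domain — the clause headed by 'told'.
— the nurses: possessor inside the subject DP of the clause headed by 'maintained'; is c-commanded by the pronoun; coreference would bind this R-expression — blocked (Principle C).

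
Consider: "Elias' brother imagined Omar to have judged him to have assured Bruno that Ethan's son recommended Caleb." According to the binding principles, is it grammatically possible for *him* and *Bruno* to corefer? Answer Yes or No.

No

*him* is a pronoun; Principle B requires it to be free in its binding domain — the clause headed by 'judged'.
— Bruno: object of the clause headed by 'assured'; is c-commanded by the pronoun; coreference would bind this R-expression — blocked (Principle C).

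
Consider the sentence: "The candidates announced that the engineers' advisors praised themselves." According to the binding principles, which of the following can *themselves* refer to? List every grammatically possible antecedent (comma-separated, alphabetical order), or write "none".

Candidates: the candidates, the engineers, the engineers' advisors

the engineers' advisors

*themselves* is a reflexive; Principle A requires it to be bound within its binding domain — the clause headed by 'praised'.
— the candidates: subject of the matrix clause; c-commands the reflexive but lies outside its binding domain — cannot bind it (Principle A).
— the engineers: possessor inside the subject DP of the clause headed by 'praised'; does not c-command the reflexive — cannot bind it (Principle A).
— the engineers' advisors: subject of the clause headed by 'praised'; c-commands the reflexive within its binding domain — allowed (Principle A).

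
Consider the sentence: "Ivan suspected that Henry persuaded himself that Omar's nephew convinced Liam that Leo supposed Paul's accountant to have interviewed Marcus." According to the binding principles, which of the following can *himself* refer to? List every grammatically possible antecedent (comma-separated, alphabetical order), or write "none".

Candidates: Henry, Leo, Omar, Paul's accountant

*himself* is a reflexive; Principle A requires it to be bound within its binding domain — the clause headed by 'persuaded'.
— Henry: subject of the clause headed by 'persuaded'; c-commands the reflexive within its binding domain — allowed (Principle A).
— Leo: subject of the clause headed by 'supposed'; does not c-command the reflexive — cannot bind it (Principle A).
— Omar: possessor inside the subject DP of the clause headed by 'convinced'; does not c-command the reflexive — cannot bind it (Principle A).
— Paul's accountant: subject of the clause headed by 'interviewed'; does not c-command the reflexive — cannot bind it (Principle A).

Henry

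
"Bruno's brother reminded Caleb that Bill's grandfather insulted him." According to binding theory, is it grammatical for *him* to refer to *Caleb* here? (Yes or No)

Yes

*Caleb* is an R-expression; Principle C requires it to be free (not bound by any c-commanding expression).
— him: object of the clause headed by 'insulted'; the pronoun does not c-command the R-expression — coreference allowed.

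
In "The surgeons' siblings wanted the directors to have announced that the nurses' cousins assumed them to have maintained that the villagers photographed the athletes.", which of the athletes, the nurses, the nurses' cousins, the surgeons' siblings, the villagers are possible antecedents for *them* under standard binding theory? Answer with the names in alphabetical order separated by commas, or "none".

*them* is a pronoun; Principle B requires it to be free in its binding domain — the clause headed by 'assumed'.
— the athletes: object of the clause headed by 'photographed'; is c-commanded by the pronoun; coreference would bind this R-expression — blocked (Principle C).
— the nurses: possessor inside the subject DP of the clause headed by 'assumed'; does not c-command the pronoun — Principle B does not apply; allowed.
— the nurses' cousins: subject of the clause headed by 'assumed'; c-commands the pronoun within its binding domain — blocked (Principle B).
— the surgeons' siblings: subject of the matrix clause; c-commands the pronoun but lies outside its binding domain — allowed.
— the villagers: subject of the clause headed by 'photographed'; is c-commanded by the pronoun; coreference would bind this R-expression — blocked (Principle C).

the nurses, the surgeons' siblings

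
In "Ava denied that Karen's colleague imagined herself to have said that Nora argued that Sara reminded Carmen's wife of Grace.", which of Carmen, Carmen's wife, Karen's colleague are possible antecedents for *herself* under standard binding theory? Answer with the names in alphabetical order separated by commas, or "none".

Karen's colleague

*herself* is a reflexive; Principle A requires it to be bound within its binding domain — the clause headed by 'imagined'.
— Carmen: possessor inside the object DP of the clause headed by 'reminded'; does not c-command the reflexive — cannot bind it (Principle A).
— Carmen's wife: object of the clause headed by 'reminded'; does not c-command the reflexive — cannot bind it (Principle A).
— Karen's colleague: subject of the clause headed by 'imagined'; c-commands the reflexive within its binding domain — allowed (Principle A).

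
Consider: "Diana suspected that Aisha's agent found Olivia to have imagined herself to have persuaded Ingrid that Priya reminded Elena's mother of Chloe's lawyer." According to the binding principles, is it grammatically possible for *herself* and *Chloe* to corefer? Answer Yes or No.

*herself* is a reflexive; Principle A requires it to be bound within its binding domain — the clause headed by 'imagined'.
— Chloe: possessor inside the second object DP of the clause headed by 'reminded'; does not c-command the reflexive — cannot bind it (Principle A).

No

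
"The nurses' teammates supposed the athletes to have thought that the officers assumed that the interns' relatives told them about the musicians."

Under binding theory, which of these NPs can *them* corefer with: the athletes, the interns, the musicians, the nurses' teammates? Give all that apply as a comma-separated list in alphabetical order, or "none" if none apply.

*them* is a pronoun; Principle B requires it to be free in its binding domain — the clause headed by 'told'.
— the athletes: subject of the clause headed by 'thought'; c-commands the pronoun but lies outside its binding domain — allowed.
— the interns: possessor inside the subject DP of the clause headed by 'told'; does not c-command the pronoun — Principle B does not apply; allowed.
— the musicians: second object of the clause headed by 'told'; is c-commanded by the pronoun; coreference would bind this R-expression — blocked (Principle C).
— the nurses' teammates: subject of the matrix clause; c-commands the pronoun but lies outside its binding domain — allowed.

the athletes, the interns, the nurses' teammates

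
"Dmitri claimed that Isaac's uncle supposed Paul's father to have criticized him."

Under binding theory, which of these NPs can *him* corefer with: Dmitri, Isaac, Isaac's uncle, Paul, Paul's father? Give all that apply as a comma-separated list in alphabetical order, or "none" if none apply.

Dmitri, Isaac, Isaac's uncle, Paul

*him* is a pronoun; Principle B requires it to be free in its binding domain — the clause headed by 'criticized'.
— Dmitri: subject of the matrix clause; c-commands the pronoun but lies outside its binding domain — allowed.
— Isaac: possessor inside the subject DP of the clause headed by 'supposed'; does not c-command the pronoun — Principle B does not apply; allowed.
— Isaac's uncle: subject of the clause headed by 'supposed'; c-commands the pronoun but lies outside its binding domain — allowed.
— Paul: possessor inside the subject DP of the clause headed by 'criticized'; does not c-command the pronoun — Principle B does not apply; allowed.
— Paul's father: subject of the clause headed by 'criticized'; c-commands the pronoun within its binding domain — blocked (Principle B).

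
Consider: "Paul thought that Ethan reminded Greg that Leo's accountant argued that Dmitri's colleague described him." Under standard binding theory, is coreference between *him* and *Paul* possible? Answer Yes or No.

Yes

*Paul* is an R-expression; Principle C requires it to be free (not bound by any c-commanding expression).
— him: object of the clause headed by 'described'; the pronoun does not c-command the R-expression — coreference allowed.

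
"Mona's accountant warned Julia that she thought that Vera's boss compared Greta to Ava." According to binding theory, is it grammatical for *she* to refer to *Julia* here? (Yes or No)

Yes

*Julia* is an R-expression; Principle C requires it to be free (not bound by any c-commanding expression).
— she: subject of the clause headed by 'thought'; the pronoun does not c-command the R-expression — coreference allowed.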